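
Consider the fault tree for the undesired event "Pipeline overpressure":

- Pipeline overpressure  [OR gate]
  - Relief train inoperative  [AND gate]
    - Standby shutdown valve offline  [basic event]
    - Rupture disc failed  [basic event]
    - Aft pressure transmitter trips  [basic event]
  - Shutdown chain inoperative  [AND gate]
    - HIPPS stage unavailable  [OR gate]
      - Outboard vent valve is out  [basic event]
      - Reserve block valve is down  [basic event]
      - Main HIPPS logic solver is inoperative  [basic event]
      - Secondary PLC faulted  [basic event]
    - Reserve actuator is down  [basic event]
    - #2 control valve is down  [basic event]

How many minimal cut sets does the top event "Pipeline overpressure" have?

Relief train inoperative [AND]: one cut set from each child combined → 1 × 1 × 1 = 1 cut set(s).
HIPPS stage unavailable [OR]: union of children's cut sets → 4 cut set(s).
Shutdown chain inoperative [AND]: one cut set from each child combined → 4 × 1 × 1 = 4 cut set(s).
Pipeline overpressure [OR]: union of children's cut sets → 5 cut set(s).
Minimal cut sets: {Aft pressure transmitter trips, Rupture disc failed, Standby shutdown valve offline}; {#2 control valve is down, Outboard vent valve is out, Reserve actuator is down}; {#2 control valve is down, Reserve actuator is down, Reserve block valve is down}; {#2 control valve is down, Main HIPPS logic solver is inoperative, Reserve actuator is down}; {#2 control valve is down, Reserve actuator is down, Secondary PLC faulted}.

5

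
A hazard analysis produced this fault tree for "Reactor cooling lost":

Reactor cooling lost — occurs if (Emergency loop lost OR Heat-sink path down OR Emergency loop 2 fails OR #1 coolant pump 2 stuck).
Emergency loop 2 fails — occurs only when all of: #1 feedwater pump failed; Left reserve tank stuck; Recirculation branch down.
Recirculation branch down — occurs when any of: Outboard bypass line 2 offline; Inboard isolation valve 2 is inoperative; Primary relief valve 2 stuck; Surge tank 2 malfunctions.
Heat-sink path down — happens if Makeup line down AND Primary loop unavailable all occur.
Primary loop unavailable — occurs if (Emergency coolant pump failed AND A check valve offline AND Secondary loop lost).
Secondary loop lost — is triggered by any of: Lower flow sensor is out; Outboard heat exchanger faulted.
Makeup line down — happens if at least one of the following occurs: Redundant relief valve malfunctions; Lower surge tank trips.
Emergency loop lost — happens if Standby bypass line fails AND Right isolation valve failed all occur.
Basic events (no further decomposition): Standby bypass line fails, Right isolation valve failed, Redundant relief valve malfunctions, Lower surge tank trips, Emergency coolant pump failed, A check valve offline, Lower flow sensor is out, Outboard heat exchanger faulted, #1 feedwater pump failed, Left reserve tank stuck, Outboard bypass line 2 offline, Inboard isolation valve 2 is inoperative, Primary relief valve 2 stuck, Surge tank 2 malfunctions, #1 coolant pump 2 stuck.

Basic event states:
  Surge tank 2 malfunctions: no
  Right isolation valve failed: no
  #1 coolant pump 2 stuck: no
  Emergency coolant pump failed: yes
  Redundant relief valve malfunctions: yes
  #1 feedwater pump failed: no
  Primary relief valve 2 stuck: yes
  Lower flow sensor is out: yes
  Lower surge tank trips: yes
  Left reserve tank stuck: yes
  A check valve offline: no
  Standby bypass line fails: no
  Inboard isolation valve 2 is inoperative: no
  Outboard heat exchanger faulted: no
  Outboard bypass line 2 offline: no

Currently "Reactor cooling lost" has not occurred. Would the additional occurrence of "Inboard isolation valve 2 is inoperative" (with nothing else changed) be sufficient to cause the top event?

No

Counterfactual: set "Inboard isolation valve 2 is inoperative" to occurred.
Emergency loop lost [AND]: Standby bypass line fails=not, Right isolation valve failed=not → not all inputs occur → does not occur.
Makeup line down [OR]: Redundant relief valve malfunctions=occurs, Lower surge tank trips=occurs → at least one input occurs → occurs.
Secondary loop lost [OR]: Lower flow sensor is out=occurs, Outboard heat exchanger faulted=not → at least one input occurs → occurs.
Primary loop unavailable [AND]: Emergency coolant pump failed=occurs, A check valve offline=not, Secondary loop lost=occurs → not all inputs occur → does not occur.
Heat-sink path down [AND]: Makeup line down=occurs, Primary loop unavailable=not → not all inputs occur → does not occur.
Recirculation branch down [OR]: Outboard bypass line 2 offline=not, Inboard isolation valve 2 is inoperative=occurs, Primary relief valve 2 stuck=occurs, Surge tank 2 malfunctions=not → at least one input occurs → occurs.
Emergency loop 2 fails [AND]: #1 feedwater pump failed=not, Left reserve tank stuck=occurs, Recirculation branch down=occurs → not all inputs occur → does not occur.
Reactor cooling lost [OR]: Emergency loop lost=not, Heat-sink path down=not, Emergency loop 2 fails=not, #1 coolant pump 2 stuck=not → no input occurs → does not occur.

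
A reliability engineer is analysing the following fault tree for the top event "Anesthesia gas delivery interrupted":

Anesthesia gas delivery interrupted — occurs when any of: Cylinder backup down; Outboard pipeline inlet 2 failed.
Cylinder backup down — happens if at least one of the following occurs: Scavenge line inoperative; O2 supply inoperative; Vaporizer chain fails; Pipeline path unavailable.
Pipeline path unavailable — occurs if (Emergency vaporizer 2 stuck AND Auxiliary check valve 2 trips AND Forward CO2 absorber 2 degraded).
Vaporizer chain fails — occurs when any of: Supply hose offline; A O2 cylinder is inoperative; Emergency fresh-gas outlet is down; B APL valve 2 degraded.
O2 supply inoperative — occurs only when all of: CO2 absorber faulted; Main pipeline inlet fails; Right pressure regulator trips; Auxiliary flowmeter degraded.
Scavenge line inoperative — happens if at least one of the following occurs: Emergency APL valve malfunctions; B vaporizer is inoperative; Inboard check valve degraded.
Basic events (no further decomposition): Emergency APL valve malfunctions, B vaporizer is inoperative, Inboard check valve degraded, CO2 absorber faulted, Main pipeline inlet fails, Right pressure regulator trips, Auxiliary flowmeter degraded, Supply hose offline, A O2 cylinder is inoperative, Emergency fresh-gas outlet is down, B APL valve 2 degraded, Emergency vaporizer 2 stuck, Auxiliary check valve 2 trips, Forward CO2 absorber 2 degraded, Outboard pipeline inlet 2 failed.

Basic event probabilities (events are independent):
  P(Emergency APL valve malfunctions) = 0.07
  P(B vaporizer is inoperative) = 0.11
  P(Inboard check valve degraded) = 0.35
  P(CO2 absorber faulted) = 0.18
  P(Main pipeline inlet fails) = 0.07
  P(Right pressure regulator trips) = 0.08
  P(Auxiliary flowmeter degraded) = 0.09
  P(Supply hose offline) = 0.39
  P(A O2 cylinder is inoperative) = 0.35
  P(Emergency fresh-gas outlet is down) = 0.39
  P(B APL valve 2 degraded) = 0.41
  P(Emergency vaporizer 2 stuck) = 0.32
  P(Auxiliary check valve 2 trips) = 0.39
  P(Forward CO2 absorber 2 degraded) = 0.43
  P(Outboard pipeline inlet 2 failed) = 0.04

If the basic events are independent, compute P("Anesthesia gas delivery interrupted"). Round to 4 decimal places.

P(Scavenge line inoperative) [OR] = 1 − (1−0.07) × (1−0.11) × (1−0.35) = 0.461995
P(O2 supply inoperative) [AND] = 0.18 × 0.07 × 0.08 × 0.09 = 0.000091
P(Vaporizer chain fails) [OR] = 1 − (1−0.39) × (1−0.35) × (1−0.39) × (1−0.41) = 0.857300
P(Pipeline path unavailable) [AND] = 0.32 × 0.39 × 0.43 = 0.053664
P(Cylinder backup down) [OR] = 1 − (1−0.461995) × (1−0.000091) × (1−0.857300) × (1−0.053664) = 0.927353
P(Anesthesia gas delivery interrupted) [OR] = 1 − (1−0.927353) × (1−0.04) = 0.930259
Rounded to 4 decimal places: P(Anesthesia gas delivery interrupted) ≈ 0.9303.

0.9303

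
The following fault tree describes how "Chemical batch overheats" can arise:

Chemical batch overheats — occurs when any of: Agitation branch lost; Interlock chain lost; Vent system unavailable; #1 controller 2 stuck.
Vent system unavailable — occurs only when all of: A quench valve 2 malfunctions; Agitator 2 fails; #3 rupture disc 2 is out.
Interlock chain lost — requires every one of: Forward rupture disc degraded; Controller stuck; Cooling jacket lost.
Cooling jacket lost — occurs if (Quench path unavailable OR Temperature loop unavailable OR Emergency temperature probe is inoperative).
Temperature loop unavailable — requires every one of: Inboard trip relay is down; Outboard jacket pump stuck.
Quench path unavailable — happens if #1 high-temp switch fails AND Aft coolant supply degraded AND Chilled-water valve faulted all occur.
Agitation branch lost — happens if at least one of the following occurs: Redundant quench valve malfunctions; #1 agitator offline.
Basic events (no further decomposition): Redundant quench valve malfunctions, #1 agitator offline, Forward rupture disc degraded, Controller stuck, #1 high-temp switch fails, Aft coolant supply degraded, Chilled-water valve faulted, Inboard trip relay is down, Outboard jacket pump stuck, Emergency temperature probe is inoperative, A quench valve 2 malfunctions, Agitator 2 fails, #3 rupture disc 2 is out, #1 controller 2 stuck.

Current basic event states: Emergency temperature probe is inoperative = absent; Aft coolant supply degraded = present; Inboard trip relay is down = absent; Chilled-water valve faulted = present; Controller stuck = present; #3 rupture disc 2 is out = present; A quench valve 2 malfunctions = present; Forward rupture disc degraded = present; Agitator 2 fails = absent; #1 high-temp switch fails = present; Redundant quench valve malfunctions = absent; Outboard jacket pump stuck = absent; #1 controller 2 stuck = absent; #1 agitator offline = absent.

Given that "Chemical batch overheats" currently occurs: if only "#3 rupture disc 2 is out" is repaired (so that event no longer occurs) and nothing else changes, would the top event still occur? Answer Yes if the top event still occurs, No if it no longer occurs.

Counterfactual: set "#3 rupture disc 2 is out" to not occurred.
Agitation branch lost [OR]: Redundant quench valve malfunctions=not, #1 agitator offline=not → no input occurs → does not occur.
Quench path unavailable [AND]: #1 high-temp switch fails=occurs, Aft coolant supply degraded=occurs, Chilled-water valve faulted=occurs → all inputs occur → occurs.
Temperature loop unavailable [AND]: Inboard trip relay is down=not, Outboard jacket pump stuck=not → not all inputs occur → does not occur.
Cooling jacket lost [OR]: Quench path unavailable=occurs, Temperature loop unavailable=not, Emergency temperature probe is inoperative=not → at least one input occurs → occurs.
Interlock chain lost [AND]: Forward rupture disc degraded=occurs, Controller stuck=occurs, Cooling jacket lost=occurs → all inputs occur → occurs.
Vent system unavailable [AND]: A quench valve 2 malfunctions=occurs, Agitator 2 fails=not, #3 rupture disc 2 is out=not → not all inputs occur → does not occur.
Chemical batch overheats [OR]: Agitation branch lost=not, Interlock chain lost=occurs, Vent system unavailable=not, #1 controller 2 stuck=not → at least one input occurs → occurs.

Yes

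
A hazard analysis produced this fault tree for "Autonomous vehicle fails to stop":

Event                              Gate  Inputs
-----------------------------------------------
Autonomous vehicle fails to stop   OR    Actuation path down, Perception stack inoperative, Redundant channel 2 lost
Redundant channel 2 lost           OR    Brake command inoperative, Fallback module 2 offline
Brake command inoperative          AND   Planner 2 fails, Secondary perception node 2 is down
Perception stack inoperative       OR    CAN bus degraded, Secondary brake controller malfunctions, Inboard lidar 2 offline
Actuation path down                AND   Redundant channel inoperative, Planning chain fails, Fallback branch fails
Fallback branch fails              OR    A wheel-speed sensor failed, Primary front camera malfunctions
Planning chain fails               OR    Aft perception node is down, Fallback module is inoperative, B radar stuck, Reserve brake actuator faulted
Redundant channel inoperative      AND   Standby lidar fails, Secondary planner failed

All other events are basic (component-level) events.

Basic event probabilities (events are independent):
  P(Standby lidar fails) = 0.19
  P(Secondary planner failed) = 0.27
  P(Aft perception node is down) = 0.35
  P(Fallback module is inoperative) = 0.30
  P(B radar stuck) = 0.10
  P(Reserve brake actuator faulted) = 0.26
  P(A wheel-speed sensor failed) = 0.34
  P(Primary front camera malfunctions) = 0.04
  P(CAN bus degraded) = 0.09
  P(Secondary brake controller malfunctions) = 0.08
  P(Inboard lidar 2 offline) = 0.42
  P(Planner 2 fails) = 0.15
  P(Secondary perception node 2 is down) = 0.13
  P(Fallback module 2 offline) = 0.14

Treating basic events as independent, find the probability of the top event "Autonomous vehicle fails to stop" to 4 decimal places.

0.5959

P(Redundant channel inoperative) [AND] = 0.19 × 0.27 = 0.051300
P(Planning chain fails) [OR] = 1 − (1−0.35) × (1−0.30) × (1−0.10) × (1−0.26) = 0.696970
P(Fallback branch fails) [OR] = 1 − (1−0.34) × (1−0.04) = 0.366400
P(Actuation path down) [AND] = 0.051300 × 0.696970 × 0.366400 = 0.013100
P(Perception stack inoperative) [OR] = 1 − (1−0.09) × (1−0.08) × (1−0.42) = 0.514424
P(Brake command inoperative) [AND] = 0.15 × 0.13 = 0.019500
P(Redundant channel 2 lost) [OR] = 1 − (1−0.019500) × (1−0.14) = 0.156770
P(Autonomous vehicle fails to stop) [OR] = 1 − (1−0.013100) × (1−0.514424) × (1−0.156770) = 0.595912
Rounded to 4 decimal places: P(Autonomous vehicle fails to stop) ≈ 0.5959.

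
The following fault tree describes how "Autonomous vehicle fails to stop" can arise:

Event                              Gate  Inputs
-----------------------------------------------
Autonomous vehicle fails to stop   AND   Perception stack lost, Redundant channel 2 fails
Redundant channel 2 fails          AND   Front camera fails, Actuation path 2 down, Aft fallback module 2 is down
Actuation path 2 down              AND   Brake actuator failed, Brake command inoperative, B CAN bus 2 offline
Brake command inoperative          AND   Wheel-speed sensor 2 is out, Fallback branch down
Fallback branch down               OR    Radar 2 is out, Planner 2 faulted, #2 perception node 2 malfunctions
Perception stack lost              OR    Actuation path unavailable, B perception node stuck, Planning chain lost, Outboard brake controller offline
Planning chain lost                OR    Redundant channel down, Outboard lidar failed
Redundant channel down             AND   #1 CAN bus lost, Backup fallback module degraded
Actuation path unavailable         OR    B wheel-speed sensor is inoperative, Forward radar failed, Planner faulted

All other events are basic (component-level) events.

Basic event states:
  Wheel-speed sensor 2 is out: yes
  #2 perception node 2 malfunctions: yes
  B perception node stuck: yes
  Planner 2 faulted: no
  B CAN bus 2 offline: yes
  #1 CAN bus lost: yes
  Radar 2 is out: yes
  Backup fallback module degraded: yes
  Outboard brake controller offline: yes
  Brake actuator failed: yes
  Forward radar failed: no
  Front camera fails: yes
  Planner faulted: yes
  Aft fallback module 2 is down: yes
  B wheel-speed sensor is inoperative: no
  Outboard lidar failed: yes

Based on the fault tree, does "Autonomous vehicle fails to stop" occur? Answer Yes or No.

Actuation path unavailable [OR]: B wheel-speed sensor is inoperative=not, Forward radar failed=not, Planner faulted=occurs → at least one input occurs → occurs.
Redundant channel down [AND]: #1 CAN bus lost=occurs, Backup fallback module degraded=occurs → all inputs occur → occurs.
Planning chain lost [OR]: Redundant channel down=occurs, Outboard lidar failed=occurs → at least one input occurs → occurs.
Perception stack lost [OR]: Actuation path unavailable=occurs, B perception node stuck=occurs, Planning chain lost=occurs, Outboard brake controller offline=occurs → at least one input occurs → occurs.
Fallback branch down [OR]: Radar 2 is out=occurs, Planner 2 faulted=not, #2 perception node 2 malfunctions=occurs → at least one input occurs → occurs.
Brake command inoperative [AND]: Wheel-speed sensor 2 is out=occurs, Fallback branch down=occurs → all inputs occur → occurs.
Actuation path 2 down [AND]: Brake actuator failed=occurs, Brake command inoperative=occurs, B CAN bus 2 offline=occurs → all inputs occur → occurs.
Redundant channel 2 fails [AND]: Front camera fails=occurs, Actuation path 2 down=occurs, Aft fallback module 2 is down=occurs → all inputs occur → occurs.
Autonomous vehicle fails to stop [AND]: Perception stack lost=occurs, Redundant channel 2 fails=occurs → all inputs occur → occurs.

Yes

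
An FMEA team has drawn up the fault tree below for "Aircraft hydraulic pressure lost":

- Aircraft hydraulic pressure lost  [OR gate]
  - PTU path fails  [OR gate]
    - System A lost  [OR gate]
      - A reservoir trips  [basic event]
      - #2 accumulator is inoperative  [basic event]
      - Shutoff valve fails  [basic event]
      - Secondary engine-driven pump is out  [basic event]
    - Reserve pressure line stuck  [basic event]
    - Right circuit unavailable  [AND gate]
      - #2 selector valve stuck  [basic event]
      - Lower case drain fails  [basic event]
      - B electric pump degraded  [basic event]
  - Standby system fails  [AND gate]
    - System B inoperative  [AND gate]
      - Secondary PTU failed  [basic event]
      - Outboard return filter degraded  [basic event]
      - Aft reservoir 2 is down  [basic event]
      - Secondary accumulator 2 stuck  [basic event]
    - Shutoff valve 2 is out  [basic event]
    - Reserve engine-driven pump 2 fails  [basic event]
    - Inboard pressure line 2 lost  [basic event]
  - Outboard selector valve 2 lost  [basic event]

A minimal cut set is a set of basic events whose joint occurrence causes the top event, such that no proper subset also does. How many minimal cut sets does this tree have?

System A lost [OR]: union of children's cut sets → 4 cut set(s).
Right circuit unavailable [AND]: one cut set from each child combined → 1 × 1 × 1 = 1 cut set(s).
PTU path fails [OR]: union of children's cut sets → 6 cut set(s).
System B inoperative [AND]: one cut set from each child combined → 1 × 1 × 1 × 1 = 1 cut set(s).
Standby system fails [AND]: one cut set from each child combined → 1 × 1 × 1 × 1 = 1 cut set(s).
Aircraft hydraulic pressure lost [OR]: union of children's cut sets → 8 cut set(s).
Minimal cut sets: {A reservoir trips}; {#2 accumulator is inoperative}; {Shutoff valve fails}; {Secondary engine-driven pump is out}; {Reserve pressure line stuck}; {#2 selector valve stuck, B electric pump degraded, Lower case drain fails}; {Aft reservoir 2 is down, Inboard pressure line 2 lost, Outboard return filter degraded, Reserve engine-driven pump 2 fails, Secondary PTU failed, Secondary accumulator 2 stuck, Shutoff valve 2 is out}; {Outboard selector valve 2 lost}.

8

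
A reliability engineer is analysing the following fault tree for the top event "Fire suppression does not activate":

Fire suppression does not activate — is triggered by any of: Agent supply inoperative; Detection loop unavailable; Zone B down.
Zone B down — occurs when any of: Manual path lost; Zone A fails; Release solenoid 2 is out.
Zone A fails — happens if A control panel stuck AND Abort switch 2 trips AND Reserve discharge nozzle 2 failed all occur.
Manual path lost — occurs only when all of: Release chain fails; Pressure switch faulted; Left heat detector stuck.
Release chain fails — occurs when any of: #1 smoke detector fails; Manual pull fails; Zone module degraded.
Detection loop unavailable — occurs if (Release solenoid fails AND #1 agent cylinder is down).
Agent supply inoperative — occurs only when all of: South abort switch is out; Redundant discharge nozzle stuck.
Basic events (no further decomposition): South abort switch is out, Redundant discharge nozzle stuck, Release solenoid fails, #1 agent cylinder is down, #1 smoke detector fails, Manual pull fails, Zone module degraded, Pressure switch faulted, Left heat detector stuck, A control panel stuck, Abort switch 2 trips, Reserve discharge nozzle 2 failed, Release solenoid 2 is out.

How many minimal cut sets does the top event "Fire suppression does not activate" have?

7

Agent supply inoperative [AND]: one cut set from each child combined → 1 × 1 = 1 cut set(s).
Detection loop unavailable [AND]: one cut set from each child combined → 1 × 1 = 1 cut set(s).
Release chain fails [OR]: union of children's cut sets → 3 cut set(s).
Manual path lost [AND]: one cut set from each child combined → 3 × 1 × 1 = 3 cut set(s).
Zone A fails [AND]: one cut set from each child combined → 1 × 1 × 1 = 1 cut set(s).
Zone B down [OR]: union of children's cut sets → 5 cut set(s).
Fire suppression does not activate [OR]: union of children's cut sets → 7 cut set(s).
Minimal cut sets: {Redundant discharge nozzle stuck, South abort switch is out}; {#1 agent cylinder is down, Release solenoid fails}; {#1 smoke detector fails, Left heat detector stuck, Pressure switch faulted}; {Left heat detector stuck, Manual pull fails, Pressure switch faulted}; {Left heat detector stuck, Pressure switch faulted, Zone module degraded}; {A control panel stuck, Abort switch 2 trips, Reserve discharge nozzle 2 failed}; {Release solenoid 2 is out}.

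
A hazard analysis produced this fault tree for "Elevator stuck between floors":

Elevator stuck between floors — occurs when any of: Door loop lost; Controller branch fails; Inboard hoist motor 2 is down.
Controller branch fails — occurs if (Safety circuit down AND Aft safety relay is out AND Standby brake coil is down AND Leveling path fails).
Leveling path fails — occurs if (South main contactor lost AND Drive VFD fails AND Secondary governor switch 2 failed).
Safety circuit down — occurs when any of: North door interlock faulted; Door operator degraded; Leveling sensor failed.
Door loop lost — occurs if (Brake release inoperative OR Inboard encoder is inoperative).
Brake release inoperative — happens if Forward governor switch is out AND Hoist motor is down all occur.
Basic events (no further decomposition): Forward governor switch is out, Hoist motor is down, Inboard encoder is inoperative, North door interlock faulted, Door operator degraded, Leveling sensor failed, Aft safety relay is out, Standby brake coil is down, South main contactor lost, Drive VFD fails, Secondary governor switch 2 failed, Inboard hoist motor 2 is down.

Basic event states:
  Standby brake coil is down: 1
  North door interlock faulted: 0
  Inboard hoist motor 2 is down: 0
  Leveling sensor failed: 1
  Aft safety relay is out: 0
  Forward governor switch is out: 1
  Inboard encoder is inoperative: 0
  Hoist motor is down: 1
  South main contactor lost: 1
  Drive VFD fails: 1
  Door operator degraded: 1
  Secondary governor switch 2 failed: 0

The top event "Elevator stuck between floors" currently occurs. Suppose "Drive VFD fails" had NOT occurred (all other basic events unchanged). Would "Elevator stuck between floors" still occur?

Yes

Counterfactual: set "Drive VFD fails" to not occurred.
Brake release inoperative [AND]: Forward governor switch is out=occurs, Hoist motor is down=occurs → all inputs occur → occurs.
Door loop lost [OR]: Brake release inoperative=occurs, Inboard encoder is inoperative=not → at least one input occurs → occurs.
Safety circuit down [OR]: North door interlock faulted=not, Door operator degraded=occurs, Leveling sensor failed=occurs → at least one input occurs → occurs.
Leveling path fails [AND]: South main contactor lost=occurs, Drive VFD fails=not, Secondary governor switch 2 failed=not → not all inputs occur → does not occur.
Controller branch fails [AND]: Safety circuit down=occurs, Aft safety relay is out=not, Standby brake coil is down=occurs, Leveling path fails=not → not all inputs occur → does not occur.
Elevator stuck between floors [OR]: Door loop lost=occurs, Controller branch fails=not, Inboard hoist motor 2 is down=not → at least one input occurs → occurs.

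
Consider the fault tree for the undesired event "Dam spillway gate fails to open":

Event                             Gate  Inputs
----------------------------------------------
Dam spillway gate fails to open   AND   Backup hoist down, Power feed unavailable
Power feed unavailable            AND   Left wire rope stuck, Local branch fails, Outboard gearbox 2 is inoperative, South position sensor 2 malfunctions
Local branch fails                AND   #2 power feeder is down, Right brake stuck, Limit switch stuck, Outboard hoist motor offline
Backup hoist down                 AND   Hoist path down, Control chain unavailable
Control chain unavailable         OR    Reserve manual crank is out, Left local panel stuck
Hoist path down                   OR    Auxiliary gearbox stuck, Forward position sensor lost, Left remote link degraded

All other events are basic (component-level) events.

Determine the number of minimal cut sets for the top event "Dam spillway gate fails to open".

6

Hoist path down [OR]: union of children's cut sets → 3 cut set(s).
Control chain unavailable [OR]: union of children's cut sets → 2 cut set(s).
Backup hoist down [AND]: one cut set from each child combined → 3 × 2 = 6 cut set(s).
Local branch fails [AND]: one cut set from each child combined → 1 × 1 × 1 × 1 = 1 cut set(s).
Power feed unavailable [AND]: one cut set from each child combined → 1 × 1 × 1 × 1 = 1 cut set(s).
Dam spillway gate fails to open [AND]: one cut set from each child combined → 6 × 1 = 6 cut set(s).
Minimal cut sets: {#2 power feeder is down, Auxiliary gearbox stuck, Left wire rope stuck, Limit switch stuck, Outboard gearbox 2 is inoperative, Outboard hoist motor offline, Reserve manual crank is out, Right brake stuck, South position sensor 2 malfunctions}; {#2 power feeder is down, Auxiliary gearbox stuck, Left local panel stuck, Left wire rope stuck, Limit switch stuck, Outboard gearbox 2 is inoperative, Outboard hoist motor offline, Right brake stuck, South position sensor 2 malfunctions}; {#2 power feeder is down, Forward position sensor lost, Left wire rope stuck, Limit switch stuck, Outboard gearbox 2 is inoperative, Outboard hoist motor offline, Reserve manual crank is out, Right brake stuck, South position sensor 2 malfunctions}; {#2 power feeder is down, Forward position sensor lost, Left local panel stuck, Left wire rope stuck, Limit switch stuck, Outboard gearbox 2 is inoperative, Outboard hoist motor offline, Right brake stuck, South position sensor 2 malfunctions}; {#2 power feeder is down, Left remote link degraded, Left wire rope stuck, Limit switch stuck, Outboard gearbox 2 is inoperative, Outboard hoist motor offline, Reserve manual crank is out, Right brake stuck, South position sensor 2 malfunctions}; {#2 power feeder is down, Left local panel stuck, Left remote link degraded, Left wire rope stuck, Limit switch stuck, Outboard gearbox 2 is inoperative, Outboard hoist motor offline, Right brake stuck, South position sensor 2 malfunctions}.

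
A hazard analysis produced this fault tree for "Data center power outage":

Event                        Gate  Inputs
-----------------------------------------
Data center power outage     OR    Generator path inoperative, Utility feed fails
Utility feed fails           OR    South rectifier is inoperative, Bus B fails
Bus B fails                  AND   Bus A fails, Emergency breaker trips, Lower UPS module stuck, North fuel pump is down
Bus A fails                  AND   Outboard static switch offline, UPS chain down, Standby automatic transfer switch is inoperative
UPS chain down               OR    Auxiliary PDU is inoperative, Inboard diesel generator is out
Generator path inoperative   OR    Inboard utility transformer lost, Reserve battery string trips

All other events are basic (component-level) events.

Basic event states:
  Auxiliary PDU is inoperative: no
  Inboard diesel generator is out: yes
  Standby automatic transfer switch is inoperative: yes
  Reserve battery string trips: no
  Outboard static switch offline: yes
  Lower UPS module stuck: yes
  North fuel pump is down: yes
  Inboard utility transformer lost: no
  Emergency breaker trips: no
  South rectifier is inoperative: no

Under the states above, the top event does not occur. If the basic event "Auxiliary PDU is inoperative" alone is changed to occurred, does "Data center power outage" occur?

Counterfactual: set "Auxiliary PDU is inoperative" to occurred.
Generator path inoperative [OR]: Inboard utility transformer lost=not, Reserve battery string trips=not → no input occurs → does not occur.
UPS chain down [OR]: Auxiliary PDU is inoperative=occurs, Inboard diesel generator is out=occurs → at least one input occurs → occurs.
Bus A fails [AND]: Outboard static switch offline=occurs, UPS chain down=occurs, Standby automatic transfer switch is inoperative=occurs → all inputs occur → occurs.
Bus B fails [AND]: Bus A fails=occurs, Emergency breaker trips=not, Lower UPS module stuck=occurs, North fuel pump is down=occurs → not all inputs occur → does not occur.
Utility feed fails [OR]: South rectifier is inoperative=not, Bus B fails=not → no input occurs → does not occur.
Data center power outage [OR]: Generator path inoperative=not, Utility feed fails=not → no input occurs → does not occur.

No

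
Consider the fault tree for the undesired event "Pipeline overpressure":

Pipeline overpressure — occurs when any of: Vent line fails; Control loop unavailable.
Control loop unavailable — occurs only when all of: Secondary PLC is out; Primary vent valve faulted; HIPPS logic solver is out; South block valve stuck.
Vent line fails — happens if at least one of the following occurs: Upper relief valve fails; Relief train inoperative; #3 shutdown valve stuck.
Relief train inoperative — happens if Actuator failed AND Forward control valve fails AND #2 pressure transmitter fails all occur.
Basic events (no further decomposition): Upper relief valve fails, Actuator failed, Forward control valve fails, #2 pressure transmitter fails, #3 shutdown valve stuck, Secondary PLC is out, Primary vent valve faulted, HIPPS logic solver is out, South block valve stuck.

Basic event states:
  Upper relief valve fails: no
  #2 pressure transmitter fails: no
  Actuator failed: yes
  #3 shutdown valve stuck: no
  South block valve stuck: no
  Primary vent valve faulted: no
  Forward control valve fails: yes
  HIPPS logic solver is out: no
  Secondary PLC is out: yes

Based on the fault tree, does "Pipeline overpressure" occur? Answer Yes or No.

No

Relief train inoperative [AND]: Actuator failed=occurs, Forward control valve fails=occurs, #2 pressure transmitter fails=not → not all inputs occur → does not occur.
Vent line fails [OR]: Upper relief valve fails=not, Relief train inoperative=not, #3 shutdown valve stuck=not → no input occurs → does not occur.
Control loop unavailable [AND]: Secondary PLC is out=occurs, Primary vent valve faulted=not, HIPPS logic solver is out=not, South block valve stuck=not → not all inputs occur → does not occur.
Pipeline overpressure [OR]: Vent line fails=not, Control loop unavailable=not → no input occurs → does not occur.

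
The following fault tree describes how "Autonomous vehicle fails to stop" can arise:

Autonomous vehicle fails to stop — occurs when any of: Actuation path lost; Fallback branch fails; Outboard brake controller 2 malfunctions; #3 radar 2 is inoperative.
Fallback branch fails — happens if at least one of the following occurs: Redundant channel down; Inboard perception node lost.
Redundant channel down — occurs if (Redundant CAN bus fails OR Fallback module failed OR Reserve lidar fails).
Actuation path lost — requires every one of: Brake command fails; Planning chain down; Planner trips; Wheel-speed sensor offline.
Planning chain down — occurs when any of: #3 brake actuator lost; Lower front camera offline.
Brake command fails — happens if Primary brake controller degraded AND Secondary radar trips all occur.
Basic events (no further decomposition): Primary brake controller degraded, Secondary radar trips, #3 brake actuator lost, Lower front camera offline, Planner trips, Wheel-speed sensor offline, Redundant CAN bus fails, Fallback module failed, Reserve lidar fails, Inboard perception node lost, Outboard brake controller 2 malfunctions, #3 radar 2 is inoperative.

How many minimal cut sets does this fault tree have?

Brake command fails [AND]: one cut set from each child combined → 1 × 1 = 1 cut set(s).
Planning chain down [OR]: union of children's cut sets → 2 cut set(s).
Actuation path lost [AND]: one cut set from each child combined → 1 × 2 × 1 × 1 = 2 cut set(s).
Redundant channel down [OR]: union of children's cut sets → 3 cut set(s).
Fallback branch fails [OR]: union of children's cut sets → 4 cut set(s).
Autonomous vehicle fails to stop [OR]: union of children's cut sets → 8 cut set(s).
Minimal cut sets: {#3 brake actuator lost, Planner trips, Primary brake controller degraded, Secondary radar trips, Wheel-speed sensor offline}; {Lower front camera offline, Planner trips, Primary brake controller degraded, Secondary radar trips, Wheel-speed sensor offline}; {Redundant CAN bus fails}; {Fallback module failed}; {Reserve lidar fails}; {Inboard perception node lost}; {Outboard brake controller 2 malfunctions}; {#3 radar 2 is inoperative}.

8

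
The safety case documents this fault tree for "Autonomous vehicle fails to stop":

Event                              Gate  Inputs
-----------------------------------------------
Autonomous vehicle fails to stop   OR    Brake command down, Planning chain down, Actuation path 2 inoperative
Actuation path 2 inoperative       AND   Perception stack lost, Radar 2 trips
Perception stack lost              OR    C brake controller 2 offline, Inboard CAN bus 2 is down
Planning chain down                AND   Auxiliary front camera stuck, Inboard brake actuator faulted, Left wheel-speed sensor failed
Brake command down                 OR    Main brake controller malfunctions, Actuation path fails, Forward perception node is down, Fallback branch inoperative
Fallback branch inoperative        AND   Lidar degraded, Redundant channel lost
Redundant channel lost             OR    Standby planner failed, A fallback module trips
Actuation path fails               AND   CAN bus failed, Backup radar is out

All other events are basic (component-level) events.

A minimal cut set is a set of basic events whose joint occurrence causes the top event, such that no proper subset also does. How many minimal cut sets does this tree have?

Actuation path fails [AND]: one cut set from each child combined → 1 × 1 = 1 cut set(s).
Redundant channel lost [OR]: union of children's cut sets → 2 cut set(s).
Fallback branch inoperative [AND]: one cut set from each child combined → 1 × 2 = 2 cut set(s).
Brake command down [OR]: union of children's cut sets → 5 cut set(s).
Planning chain down [AND]: one cut set from each child combined → 1 × 1 × 1 = 1 cut set(s).
Perception stack lost [OR]: union of children's cut sets → 2 cut set(s).
Actuation path 2 inoperative [AND]: one cut set from each child combined → 2 × 1 = 2 cut set(s).
Autonomous vehicle fails to stop [OR]: union of children's cut sets → 8 cut set(s).
Minimal cut sets: {Main brake controller malfunctions}; {Backup radar is out, CAN bus failed}; {Forward perception node is down}; {Lidar degraded, Standby planner failed}; {A fallback module trips, Lidar degraded}; {Auxiliary front camera stuck, Inboard brake actuator faulted, Left wheel-speed sensor failed}; {C brake controller 2 offline, Radar 2 trips}; {Inboard CAN bus 2 is down, Radar 2 trips}.

8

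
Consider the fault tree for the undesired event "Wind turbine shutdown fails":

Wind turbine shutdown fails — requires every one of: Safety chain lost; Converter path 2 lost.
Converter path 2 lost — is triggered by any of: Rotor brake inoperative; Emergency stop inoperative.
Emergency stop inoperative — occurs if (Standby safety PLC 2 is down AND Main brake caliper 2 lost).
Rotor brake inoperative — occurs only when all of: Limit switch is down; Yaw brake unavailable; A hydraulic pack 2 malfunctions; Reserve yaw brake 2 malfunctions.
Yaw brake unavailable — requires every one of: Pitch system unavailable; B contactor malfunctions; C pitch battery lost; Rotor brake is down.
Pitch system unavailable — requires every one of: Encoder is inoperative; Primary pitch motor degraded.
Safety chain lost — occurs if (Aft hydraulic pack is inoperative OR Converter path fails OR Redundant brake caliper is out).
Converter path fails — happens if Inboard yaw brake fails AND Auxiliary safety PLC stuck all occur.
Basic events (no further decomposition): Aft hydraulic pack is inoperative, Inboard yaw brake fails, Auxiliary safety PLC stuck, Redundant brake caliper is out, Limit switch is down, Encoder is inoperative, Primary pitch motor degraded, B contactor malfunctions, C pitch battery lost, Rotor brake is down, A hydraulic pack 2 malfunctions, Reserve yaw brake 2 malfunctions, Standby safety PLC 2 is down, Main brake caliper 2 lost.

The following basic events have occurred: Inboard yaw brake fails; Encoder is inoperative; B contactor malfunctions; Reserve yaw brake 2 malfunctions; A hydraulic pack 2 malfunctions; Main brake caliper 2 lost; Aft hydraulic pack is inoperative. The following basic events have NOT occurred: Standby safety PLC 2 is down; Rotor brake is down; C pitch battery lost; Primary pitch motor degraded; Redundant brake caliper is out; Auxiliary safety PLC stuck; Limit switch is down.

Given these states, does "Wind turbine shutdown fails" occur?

No

Converter path fails [AND]: Inboard yaw brake fails=occurs, Auxiliary safety PLC stuck=not → not all inputs occur → does not occur.
Safety chain lost [OR]: Aft hydraulic pack is inoperative=occurs, Converter path fails=not, Redundant brake caliper is out=not → at least one input occurs → occurs.
Pitch system unavailable [AND]: Encoder is inoperative=occurs, Primary pitch motor degraded=not → not all inputs occur → does not occur.
Yaw brake unavailable [AND]: Pitch system unavailable=not, B contactor malfunctions=occurs, C pitch battery lost=not, Rotor brake is down=not → not all inputs occur → does not occur.
Rotor brake inoperative [AND]: Limit switch is down=not, Yaw brake unavailable=not, A hydraulic pack 2 malfunctions=occurs, Reserve yaw brake 2 malfunctions=occurs → not all inputs occur → does not occur.
Emergency stop inoperative [AND]: Standby safety PLC 2 is down=not, Main brake caliper 2 lost=occurs → not all inputs occur → does not occur.
Converter path 2 lost [OR]: Rotor brake inoperative=not, Emergency stop inoperative=not → no input occurs → does not occur.
Wind turbine shutdown fails [AND]: Safety chain lost=occurs, Converter path 2 lost=not → not all inputs occur → does not occur.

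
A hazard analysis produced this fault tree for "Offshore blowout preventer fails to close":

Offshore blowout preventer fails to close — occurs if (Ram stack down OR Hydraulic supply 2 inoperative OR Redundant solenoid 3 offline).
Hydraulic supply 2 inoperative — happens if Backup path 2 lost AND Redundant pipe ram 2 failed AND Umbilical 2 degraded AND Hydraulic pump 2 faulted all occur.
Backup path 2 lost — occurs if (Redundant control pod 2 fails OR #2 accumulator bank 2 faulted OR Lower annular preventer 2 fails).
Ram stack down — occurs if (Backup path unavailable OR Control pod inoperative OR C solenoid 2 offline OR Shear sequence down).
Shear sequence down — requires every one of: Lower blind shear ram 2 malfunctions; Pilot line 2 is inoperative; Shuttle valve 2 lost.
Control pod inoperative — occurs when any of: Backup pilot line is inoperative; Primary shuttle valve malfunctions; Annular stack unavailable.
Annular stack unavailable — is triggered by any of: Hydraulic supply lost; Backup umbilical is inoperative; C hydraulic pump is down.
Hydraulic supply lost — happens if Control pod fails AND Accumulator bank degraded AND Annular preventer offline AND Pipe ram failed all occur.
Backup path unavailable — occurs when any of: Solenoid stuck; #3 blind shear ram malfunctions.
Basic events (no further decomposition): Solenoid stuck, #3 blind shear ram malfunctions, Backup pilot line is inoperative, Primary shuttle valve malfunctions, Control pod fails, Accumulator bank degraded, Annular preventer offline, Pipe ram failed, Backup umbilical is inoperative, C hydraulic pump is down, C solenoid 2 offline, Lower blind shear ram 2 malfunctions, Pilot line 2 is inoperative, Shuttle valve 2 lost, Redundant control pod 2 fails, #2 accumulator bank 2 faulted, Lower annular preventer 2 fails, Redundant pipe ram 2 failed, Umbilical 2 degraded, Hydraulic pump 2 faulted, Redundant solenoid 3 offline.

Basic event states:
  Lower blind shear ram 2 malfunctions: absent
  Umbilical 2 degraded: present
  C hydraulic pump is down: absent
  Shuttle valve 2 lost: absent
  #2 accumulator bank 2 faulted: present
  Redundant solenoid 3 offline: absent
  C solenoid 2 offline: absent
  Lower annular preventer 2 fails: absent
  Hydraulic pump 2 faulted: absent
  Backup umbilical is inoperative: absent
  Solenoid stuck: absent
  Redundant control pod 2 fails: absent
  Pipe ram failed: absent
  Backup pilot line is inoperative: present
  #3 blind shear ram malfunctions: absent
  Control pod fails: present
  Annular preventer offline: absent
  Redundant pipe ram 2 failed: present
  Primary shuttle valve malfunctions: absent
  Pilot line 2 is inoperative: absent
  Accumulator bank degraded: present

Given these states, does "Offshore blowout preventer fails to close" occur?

Backup path unavailable [OR]: Solenoid stuck=not, #3 blind shear ram malfunctions=not → no input occurs → does not occur.
Hydraulic supply lost [AND]: Control pod fails=occurs, Accumulator bank degraded=occurs, Annular preventer offline=not, Pipe ram failed=not → not all inputs occur → does not occur.
Annular stack unavailable [OR]: Hydraulic supply lost=not, Backup umbilical is inoperative=not, C hydraulic pump is down=not → no input occurs → does not occur.
Control pod inoperative [OR]: Backup pilot line is inoperative=occurs, Primary shuttle valve malfunctions=not, Annular stack unavailable=not → at least one input occurs → occurs.
Shear sequence down [AND]: Lower blind shear ram 2 malfunctions=not, Pilot line 2 is inoperative=not, Shuttle valve 2 lost=not → not all inputs occur → does not occur.
Ram stack down [OR]: Backup path unavailable=not, Control pod inoperative=occurs, C solenoid 2 offline=not, Shear sequence down=not → at least one input occurs → occurs.
Backup path 2 lost [OR]: Redundant control pod 2 fails=not, #2 accumulator bank 2 faulted=occurs, Lower annular preventer 2 fails=not → at least one input occurs → occurs.
Hydraulic supply 2 inoperative [AND]: Backup path 2 lost=occurs, Redundant pipe ram 2 failed=occurs, Umbilical 2 degraded=occurs, Hydraulic pump 2 faulted=not → not all inputs occur → does not occur.
Offshore blowout preventer fails to close [OR]: Ram stack down=occurs, Hydraulic supply 2 inoperative=not, Redundant solenoid 3 offline=not → at least one input occurs → occurs.

Yes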